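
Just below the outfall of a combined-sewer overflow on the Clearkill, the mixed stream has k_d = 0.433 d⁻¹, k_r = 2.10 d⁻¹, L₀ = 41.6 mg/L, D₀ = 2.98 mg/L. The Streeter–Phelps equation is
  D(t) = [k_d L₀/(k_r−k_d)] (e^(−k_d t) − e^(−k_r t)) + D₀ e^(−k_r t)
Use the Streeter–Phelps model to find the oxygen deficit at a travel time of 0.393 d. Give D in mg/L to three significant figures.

D ≈ 5.69 mg/L

k_d L₀/(k_r−k_d) = 0.433×41.6/(2.10−0.433) = 18.01/1.667 = 10.81 mg/L.
e^(−k_d t) = e^(−0.433×0.3930) = 0.8435; e^(−k_r t) = e^(−2.10×0.3930) = 0.4381.
D = 10.81 × (0.8435 − 0.4381) + 2.98 × 0.4381 = 4.381 + 1.306 = 5.686 mg/L.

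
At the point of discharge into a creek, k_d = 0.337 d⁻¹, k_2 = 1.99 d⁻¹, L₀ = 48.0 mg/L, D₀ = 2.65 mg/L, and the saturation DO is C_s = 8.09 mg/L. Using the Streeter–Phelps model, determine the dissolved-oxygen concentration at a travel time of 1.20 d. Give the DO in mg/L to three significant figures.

DO ≈ 2.21 mg/L

k_d L₀/(k_2−k_d) = 0.337×48.0/(1.99−0.337) = 16.18/1.653 = 9.786 mg/L.
e^(−k_d t) = e^(−0.337×1.200) = 0.6674; e^(−k_2 t) = e^(−1.99×1.200) = 0.09181.
D = 9.786 × (0.6674 − 0.09181) + 2.65 × 0.09181 = 5.632 + 0.2433 = 5.876 mg/L.
DO = C_s − D = 8.09 − 5.876 = 2.214 mg/L.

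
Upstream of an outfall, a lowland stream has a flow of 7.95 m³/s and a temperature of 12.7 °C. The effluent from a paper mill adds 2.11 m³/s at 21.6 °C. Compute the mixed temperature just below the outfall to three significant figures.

Flow-weighted mixing: C = (Q_r C_r + Q_w C_w)/(Q_r + Q_w)
= (7.95×12.7 + 2.11×21.6)/(7.95 + 2.11) = 146.5/10.06 = 14.57 °C.

14.6 °C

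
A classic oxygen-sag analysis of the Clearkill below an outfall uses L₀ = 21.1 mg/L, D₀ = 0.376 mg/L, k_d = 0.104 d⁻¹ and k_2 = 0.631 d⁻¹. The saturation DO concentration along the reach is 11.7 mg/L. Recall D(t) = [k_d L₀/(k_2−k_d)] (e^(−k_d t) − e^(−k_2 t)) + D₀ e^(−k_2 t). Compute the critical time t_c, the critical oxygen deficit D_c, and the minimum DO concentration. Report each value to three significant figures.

t_c = [1/(k_2−k_d)] ln[(k_2/k_d)(1 − D₀(k_2−k_d)/(k_d L₀))]
= [1/(0.631−0.104)] ln[(0.631/0.104)(1 − 0.376×0.5270/(0.104×21.1))]
= (1/0.5270) ln[6.067 × 0.9097] = 1.898 × ln(5.519) = 1.898 × 1.708 = 3.242 d.
L(t_c) = L₀ e^(−k_d t_c) = 21.1 × 0.7138 = 15.06 mg/L, and at the critical point k_2 D_c = k_d L, so D_c = (0.104/0.631) × 15.06 = 2.482 mg/L.
Minimum DO = C_s − D_c = 11.7 − 2.482 = 9.218 mg/L.

t_c ≈ 3.24 d; D_c ≈ 2.48 mg/L; min DO ≈ 9.22 mg/L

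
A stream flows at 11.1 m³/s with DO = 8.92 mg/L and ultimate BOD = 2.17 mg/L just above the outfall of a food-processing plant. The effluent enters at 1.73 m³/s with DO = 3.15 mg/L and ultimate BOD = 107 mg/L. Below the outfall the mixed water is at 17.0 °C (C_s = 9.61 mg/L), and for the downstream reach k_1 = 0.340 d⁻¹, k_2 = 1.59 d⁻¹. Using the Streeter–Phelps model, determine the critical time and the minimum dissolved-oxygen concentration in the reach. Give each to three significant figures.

t_c ≈ 0.912 d; minimum DO ≈ 7.05 mg/L

Mixed DO = (11.1×8.92 + 1.73×3.15)/(11.1+1.73) = 104.5/12.83 = 8.142 mg/L.
Mixed L₀ = (11.1×2.17 + 1.73×107)/(12.83) = 209.2/12.83 = 16.31 mg/L.
Initial deficit D₀ = C_s − DO₀ = 9.61 − 8.142 = 1.468 mg/L.
t_c = (1/1.250) ln[(1.59/0.340)(1 − 1.468×1.250/(0.340×16.31))] = 0.8000 × ln(3.129) = 0.9125 d.
D_c = (0.340/1.59) × 16.31 × e^(−0.340×0.9125) = 0.2138 × 16.31 × 0.7333 = 2.557 mg/L.
Minimum DO = 9.61 − 2.557 = 7.053 mg/L.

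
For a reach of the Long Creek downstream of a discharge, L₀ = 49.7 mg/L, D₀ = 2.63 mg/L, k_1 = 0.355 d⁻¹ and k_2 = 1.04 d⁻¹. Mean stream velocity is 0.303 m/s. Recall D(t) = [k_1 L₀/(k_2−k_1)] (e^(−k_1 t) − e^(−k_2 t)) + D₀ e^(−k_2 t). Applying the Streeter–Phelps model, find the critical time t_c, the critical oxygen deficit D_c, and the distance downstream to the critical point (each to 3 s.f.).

t_c = [1/(k_2−k_1)] ln[(k_2/k_1)(1 − D₀(k_2−k_1)/(k_1 L₀))]
= [1/(1.04−0.355)] ln[(1.04/0.355)(1 − 2.63×0.6850/(0.355×49.7))]
= (1/0.6850) ln[2.930 × 0.8979] = 1.460 × ln(2.630) = 1.460 × 0.9672 = 1.412 d.
L(t_c) = L₀ e^(−k_1 t_c) = 49.7 × 0.6058 = 30.11 mg/L, and at the critical point k_2 D_c = k_1 L, so D_c = (0.355/1.04) × 30.11 = 10.28 mg/L.
x_c = v t_c = 0.303 m/s × 1.412 d × 86400 s/d = 36960 m ≈ 37.0 km.

t_c ≈ 1.41 d; D_c ≈ 10.3 mg/L; x_c ≈ 37.0 km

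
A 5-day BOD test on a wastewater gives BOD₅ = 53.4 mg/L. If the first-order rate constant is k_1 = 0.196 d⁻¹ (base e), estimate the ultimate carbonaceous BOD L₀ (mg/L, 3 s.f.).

BOD₅ = L₀(1 − e^(−5k_1)) ⇒ L₀ = BOD₅ / (1 − e^(−5×0.196))
= 53.4 / (1 − 0.3753) = 53.4 / 0.6247 = 85.48 mg/L.

L₀ ≈ 85.5 mg/L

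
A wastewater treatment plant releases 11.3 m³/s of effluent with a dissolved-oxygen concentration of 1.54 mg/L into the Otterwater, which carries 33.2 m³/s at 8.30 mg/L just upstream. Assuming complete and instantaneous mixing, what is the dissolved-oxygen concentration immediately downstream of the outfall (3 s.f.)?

6.58 mg/L

Flow-weighted mixing: C = (Q_r C_r + Q_w C_w)/(Q_r + Q_w)
= (33.2×8.30 + 11.3×1.54)/(33.2 + 11.3) = 293.0/44.50 = 6.583 mg/L.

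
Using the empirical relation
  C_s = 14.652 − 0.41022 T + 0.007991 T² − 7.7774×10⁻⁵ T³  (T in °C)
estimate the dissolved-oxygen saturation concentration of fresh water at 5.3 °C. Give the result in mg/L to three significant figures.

C_s = 14.652 − 0.41022×5.3 + 0.007991×5.3² − 7.7774×10⁻⁵×5.3³ = 12.69 mg/L.

C_s ≈ 12.7 mg/L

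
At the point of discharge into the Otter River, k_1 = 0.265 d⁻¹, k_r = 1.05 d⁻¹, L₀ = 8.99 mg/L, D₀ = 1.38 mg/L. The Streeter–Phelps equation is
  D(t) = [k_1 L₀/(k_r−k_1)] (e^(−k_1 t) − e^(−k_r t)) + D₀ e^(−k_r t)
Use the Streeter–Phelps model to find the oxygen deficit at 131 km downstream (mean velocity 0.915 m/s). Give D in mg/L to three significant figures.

D ≈ 1.67 mg/L

Travel time t = x/v = 131 km / (0.915 m/s) = 131000 m / 0.915 m/s = 143200 s = 1.657 d.
k_1 L₀/(k_r−k_1) = 0.265×8.99/(1.05−0.265) = 2.382/0.7850 = 3.035 mg/L.
e^(−k_1 t) = e^(−0.265×1.657) = 0.6446; e^(−k_r t) = e^(−1.05×1.657) = 0.1755.
D = 3.035 × (0.6446 − 0.1755) + 1.38 × 0.1755 = 1.424 + 0.2422 = 1.666 mg/L.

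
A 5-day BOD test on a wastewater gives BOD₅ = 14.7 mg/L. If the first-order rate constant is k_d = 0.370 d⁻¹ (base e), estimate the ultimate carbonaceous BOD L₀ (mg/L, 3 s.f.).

BOD₅ = L₀(1 − e^(−5k_d)) ⇒ L₀ = BOD₅ / (1 − e^(−5×0.370))
= 14.7 / (1 − 0.1572) = 14.7 / 0.8428 = 17.44 mg/L.

L₀ ≈ 17.4 mg/L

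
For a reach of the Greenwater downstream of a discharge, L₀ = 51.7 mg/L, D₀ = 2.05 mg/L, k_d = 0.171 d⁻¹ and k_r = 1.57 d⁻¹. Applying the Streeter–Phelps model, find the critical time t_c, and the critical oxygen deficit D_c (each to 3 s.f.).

t_c = [1/(k_r−k_d)] ln[(k_r/k_d)(1 − D₀(k_r−k_d)/(k_d L₀))]
= [1/(1.57−0.171)] ln[(1.57/0.171)(1 − 2.05×1.399/(0.171×51.7))]
= (1/1.399) ln[9.181 × 0.6756] = 0.7148 × ln(6.203) = 0.7148 × 1.825 = 1.305 d.
L(t_c) = L₀ e^(−k_d t_c) = 51.7 × 0.8001 = 41.36 mg/L, and at the critical point k_r D_c = k_d L, so D_c = (0.171/1.57) × 41.36 = 4.505 mg/L.

t_c ≈ 1.30 d; D_c ≈ 4.51 mg/L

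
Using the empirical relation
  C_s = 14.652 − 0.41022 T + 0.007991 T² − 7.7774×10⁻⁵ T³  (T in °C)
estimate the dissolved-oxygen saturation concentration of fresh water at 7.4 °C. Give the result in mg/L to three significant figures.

C_s ≈ 12.0 mg/L

C_s = 14.652 − 0.41022×7.4 + 0.007991×7.4² − 7.7774×10⁻⁵×7.4³ = 12.02 mg/L.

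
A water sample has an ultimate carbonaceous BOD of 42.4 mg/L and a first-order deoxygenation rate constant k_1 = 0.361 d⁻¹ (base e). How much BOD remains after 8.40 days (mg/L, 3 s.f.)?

L_t = L₀ e^(−k_1 t) = 42.4 × e^(−0.361×8.40) = 42.4 × 0.04820 = 2.044 mg/L.

L ≈ 2.04 mg/L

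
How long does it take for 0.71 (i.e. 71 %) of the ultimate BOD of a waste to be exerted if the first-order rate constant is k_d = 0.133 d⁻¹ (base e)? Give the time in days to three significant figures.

t ≈ 9.31 d

y/L₀ = 1 − e^(−k_d t) = 0.71 ⇒ e^(−k_d t) = 0.290
t = −ln(0.290) / 0.133 = 1.238 / 0.133 = 9.307 d.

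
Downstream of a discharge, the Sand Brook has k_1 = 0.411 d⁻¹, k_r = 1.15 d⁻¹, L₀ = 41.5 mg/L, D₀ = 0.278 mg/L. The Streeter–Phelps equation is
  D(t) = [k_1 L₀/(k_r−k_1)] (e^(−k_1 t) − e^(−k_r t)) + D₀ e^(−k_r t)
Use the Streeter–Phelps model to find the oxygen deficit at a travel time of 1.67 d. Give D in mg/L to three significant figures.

k_1 L₀/(k_r−k_1) = 0.411×41.5/(1.15−0.411) = 17.06/0.7390 = 23.08 mg/L.
e^(−k_1 t) = e^(−0.411×1.670) = 0.5034; e^(−k_r t) = e^(−1.15×1.670) = 0.1465.
D = 23.08 × (0.5034 − 0.1465) + 0.278 × 0.1465 = 8.237 + 0.04074 = 8.277 mg/L.

D ≈ 8.28 mg/L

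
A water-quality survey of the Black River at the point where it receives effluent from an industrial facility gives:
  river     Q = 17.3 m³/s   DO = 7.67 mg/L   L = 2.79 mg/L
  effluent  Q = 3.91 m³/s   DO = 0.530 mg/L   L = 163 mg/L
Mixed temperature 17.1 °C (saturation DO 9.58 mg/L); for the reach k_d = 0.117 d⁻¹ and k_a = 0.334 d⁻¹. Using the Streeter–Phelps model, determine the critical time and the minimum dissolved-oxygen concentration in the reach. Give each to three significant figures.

t_c ≈ 3.89 d; minimum DO ≈ 2.40 mg/L

Mixed DO = (17.3×7.67 + 3.91×0.530)/(17.3+3.91) = 134.8/21.21 = 6.354 mg/L.
Mixed L₀ = (17.3×2.79 + 3.91×163)/(21.21) = 685.6/21.21 = 32.32 mg/L.
Initial deficit D₀ = C_s − DO₀ = 9.58 − 6.354 = 3.226 mg/L.
t_c = (1/0.2170) ln[(0.334/0.117)(1 − 3.226×0.2170/(0.117×32.32))] = 4.608 × ln(2.326) = 3.891 d.
D_c = (0.117/0.334) × 32.32 × e^(−0.117×3.891) = 0.3503 × 32.32 × 0.6343 = 7.183 mg/L.
Minimum DO = 9.58 − 7.183 = 2.397 mg/L.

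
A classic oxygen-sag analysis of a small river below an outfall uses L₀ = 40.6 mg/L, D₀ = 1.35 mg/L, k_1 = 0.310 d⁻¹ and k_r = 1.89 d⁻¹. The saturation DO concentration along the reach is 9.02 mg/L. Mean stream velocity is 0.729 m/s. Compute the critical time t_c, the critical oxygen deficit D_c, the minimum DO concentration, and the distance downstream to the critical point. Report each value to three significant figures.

With k_r/k_1 = 6.097 and 1 − D₀(k_r−k_1)/(k_1 L₀) = 0.8305,
t_c = ln(6.097 × 0.8305) / (1.89 − 0.310) = ln(5.064) / 1.580 = 1.622/1.580 = 1.027 d.
L(t_c) = L₀ e^(−k_1 t_c) = 40.6 × 0.7274 = 29.53 mg/L, and at the critical point k_r D_c = k_1 L, so D_c = (0.310/1.89) × 29.53 = 4.844 mg/L.
Minimum DO = C_s − D_c = 9.02 − 4.844 = 4.176 mg/L.
x_c = v t_c = 0.729 m/s × 1.027 d × 86400 s/d = 64660 m ≈ 64.7 km.

t_c ≈ 1.03 d; D_c ≈ 4.84 mg/L; min DO ≈ 4.18 mg/L; x_c ≈ 64.7 km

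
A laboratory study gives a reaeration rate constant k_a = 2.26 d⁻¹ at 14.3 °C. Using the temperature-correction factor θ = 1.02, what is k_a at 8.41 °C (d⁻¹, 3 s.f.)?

k_a(T₂) = k_a(T₁) · θ^(T₂−T₁) = 2.26 × 1.02^(8.41−14.3)
= 2.26 × 1.02^-5.89 = 2.26 × 0.8899 = 2.011 d⁻¹.

k_a ≈ 2.01 d⁻¹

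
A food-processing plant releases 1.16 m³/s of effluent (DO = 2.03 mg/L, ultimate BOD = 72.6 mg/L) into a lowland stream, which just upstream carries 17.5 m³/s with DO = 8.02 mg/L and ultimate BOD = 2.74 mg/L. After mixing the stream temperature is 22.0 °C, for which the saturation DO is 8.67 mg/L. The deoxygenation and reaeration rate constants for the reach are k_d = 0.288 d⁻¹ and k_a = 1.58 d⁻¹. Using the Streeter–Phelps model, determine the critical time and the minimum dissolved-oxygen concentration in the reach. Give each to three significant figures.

t_c ≈ 0.510 d; minimum DO ≈ 7.56 mg/L

Mixed DO = (17.5×8.02 + 1.16×2.03)/(17.5+1.16) = 142.7/18.66 = 7.648 mg/L.
Mixed L₀ = (17.5×2.74 + 1.16×72.6)/(18.66) = 132.2/18.66 = 7.083 mg/L.
Initial deficit D₀ = C_s − DO₀ = 8.67 − 7.648 = 1.022 mg/L.
t_c = (1/1.292) ln[(1.58/0.288)(1 − 1.022×1.292/(0.288×7.083))] = 0.7740 × ln(1.934) = 0.5104 d.
D_c = (0.288/1.58) × 7.083 × e^(−0.288×0.5104) = 0.1823 × 7.083 × 0.8633 = 1.115 mg/L.
Minimum DO = 8.67 − 1.115 = 7.555 mg/L.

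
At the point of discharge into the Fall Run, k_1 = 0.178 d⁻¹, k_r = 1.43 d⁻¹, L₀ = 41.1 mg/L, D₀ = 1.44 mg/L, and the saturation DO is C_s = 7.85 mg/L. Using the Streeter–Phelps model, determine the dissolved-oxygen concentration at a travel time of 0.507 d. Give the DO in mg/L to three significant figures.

DO ≈ 4.64 mg/L

k_1 L₀/(k_r−k_1) = 0.178×41.1/(1.43−0.178) = 7.316/1.252 = 5.843 mg/L.
e^(−k_1 t) = e^(−0.178×0.5070) = 0.9137; e^(−k_r t) = e^(−1.43×0.5070) = 0.4843.
D = 5.843 × (0.9137 − 0.4843) + 1.44 × 0.4843 = 2.509 + 0.6974 = 3.206 mg/L.
DO = C_s − D = 7.85 − 3.206 = 4.644 mg/L.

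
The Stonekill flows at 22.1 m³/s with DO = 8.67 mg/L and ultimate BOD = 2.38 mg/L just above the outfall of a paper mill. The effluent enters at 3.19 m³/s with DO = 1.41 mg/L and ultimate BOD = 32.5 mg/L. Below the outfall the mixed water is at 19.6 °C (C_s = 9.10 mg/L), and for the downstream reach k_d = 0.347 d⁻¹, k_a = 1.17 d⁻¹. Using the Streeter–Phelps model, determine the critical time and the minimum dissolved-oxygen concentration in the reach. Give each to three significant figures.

Mixed DO = (22.1×8.67 + 3.19×1.41)/(22.1+3.19) = 196.1/25.29 = 7.754 mg/L.
Mixed L₀ = (22.1×2.38 + 3.19×32.5)/(25.29) = 156.3/25.29 = 6.179 mg/L.
Initial deficit D₀ = C_s − DO₀ = 9.10 − 7.754 = 1.346 mg/L.
t_c = (1/0.8230) ln[(1.17/0.347)(1 − 1.346×0.8230/(0.347×6.179))] = 1.215 × ln(1.630) = 0.5937 d.
D_c = (0.347/1.17) × 6.179 × e^(−0.347×0.5937) = 0.2966 × 6.179 × 0.8138 = 1.491 mg/L.
Minimum DO = 9.10 − 1.491 = 7.609 mg/L.

t_c ≈ 0.594 d; minimum DO ≈ 7.61 mg/L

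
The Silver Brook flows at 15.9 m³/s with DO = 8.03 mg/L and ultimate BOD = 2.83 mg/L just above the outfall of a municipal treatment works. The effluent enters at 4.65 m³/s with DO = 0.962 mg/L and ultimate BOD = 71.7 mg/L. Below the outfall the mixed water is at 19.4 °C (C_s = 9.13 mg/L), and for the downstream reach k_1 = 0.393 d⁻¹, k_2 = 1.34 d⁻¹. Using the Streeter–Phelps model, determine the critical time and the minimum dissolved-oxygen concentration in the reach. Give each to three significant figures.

t_c ≈ 0.835 d; minimum DO ≈ 5.24 mg/L

Mixed DO = (15.9×8.03 + 4.65×0.962)/(15.9+4.65) = 132.2/20.55 = 6.431 mg/L.
Mixed L₀ = (15.9×2.83 + 4.65×71.7)/(20.55) = 378.4/20.55 = 18.41 mg/L.
Initial deficit D₀ = C_s − DO₀ = 9.13 − 6.431 = 2.699 mg/L.
t_c = (1/0.9470) ln[(1.34/0.393)(1 − 2.699×0.9470/(0.393×18.41))] = 1.056 × ln(2.205) = 0.8351 d.
D_c = (0.393/1.34) × 18.41 × e^(−0.393×0.8351) = 0.2933 × 18.41 × 0.7202 = 3.890 mg/L.
Minimum DO = 9.13 − 3.890 = 5.240 mg/L.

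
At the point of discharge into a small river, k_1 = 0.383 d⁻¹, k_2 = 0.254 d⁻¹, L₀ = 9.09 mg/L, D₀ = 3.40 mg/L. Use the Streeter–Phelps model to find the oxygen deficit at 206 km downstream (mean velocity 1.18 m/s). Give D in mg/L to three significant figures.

Travel time t = x/v = 206 km / (1.18 m/s) = 206000 m / 1.18 m/s = 174600 s = 2.021 d.
k_1 L₀/(k_2−k_1) = 0.383×9.09/(0.254−0.383) = 3.481/-0.1290 = -26.99 mg/L.
e^(−k_1 t) = e^(−0.383×2.021) = 0.4612; e^(−k_2 t) = e^(−0.254×2.021) = 0.5986.
D = -26.99 × (0.4612 − 0.5986) + 3.40 × 0.5986 = 3.707 + 2.035 = 5.742 mg/L.

D ≈ 5.74 mg/L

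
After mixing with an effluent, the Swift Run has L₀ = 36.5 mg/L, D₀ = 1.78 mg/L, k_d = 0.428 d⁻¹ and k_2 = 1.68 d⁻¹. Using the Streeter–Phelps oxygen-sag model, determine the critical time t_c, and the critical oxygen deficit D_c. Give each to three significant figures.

At the critical point dD/dt = 0, so k_d L₀ e^(−k_d t) = k_2 D. Substituting D(t) from the Streeter–Phelps equation and solving for t gives
t_c = ln[(k_2/k_d)(1 − D₀(k_2−k_d)/(k_d L₀))] / (k_2−k_d).
Here k_2−k_d = 1.252 d⁻¹ and 1 − D₀(k_2−k_d)/(k_d L₀) = 1 − 1.78×1.252/(0.428×36.5) = 0.8573, so
t_c = ln(3.925 × 0.8573) / 1.252 = 1.214 / 1.252 = 0.9693 d.
L(t_c) = L₀ e^(−k_d t_c) = 36.5 × 0.6604 = 24.11 mg/L, and at the critical point k_2 D_c = k_d L, so D_c = (0.428/1.68) × 24.11 = 6.141 mg/L.

t_c ≈ 0.969 d; D_c ≈ 6.14 mg/L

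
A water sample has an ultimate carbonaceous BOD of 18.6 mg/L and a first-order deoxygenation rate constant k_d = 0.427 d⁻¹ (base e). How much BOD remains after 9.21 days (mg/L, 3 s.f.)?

L_t = L₀ e^(−k_d t) = 18.6 × e^(−0.427×9.21) = 18.6 × 0.01959 = 0.3644 mg/L.

L ≈ 0.364 mg/L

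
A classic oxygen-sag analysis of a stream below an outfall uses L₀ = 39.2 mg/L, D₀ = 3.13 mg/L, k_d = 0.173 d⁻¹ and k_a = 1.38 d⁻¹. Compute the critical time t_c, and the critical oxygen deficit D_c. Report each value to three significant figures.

t_c ≈ 1.05 d; D_c ≈ 4.10 mg/L

At the critical point dD/dt = 0, so k_d L₀ e^(−k_d t) = k_a D. Substituting D(t) from the Streeter–Phelps equation and solving for t gives
t_c = ln[(k_a/k_d)(1 − D₀(k_a−k_d)/(k_d L₀))] / (k_a−k_d).
Here k_a−k_d = 1.207 d⁻¹ and 1 − D₀(k_a−k_d)/(k_d L₀) = 1 − 3.13×1.207/(0.173×39.2) = 0.4429, so
t_c = ln(7.977 × 0.4429) / 1.207 = 1.262 / 1.207 = 1.046 d.
D_c = (k_d/k_a) L₀ e^(−k_d t_c) = (0.173/1.38) × 39.2 × e^(−0.173×1.046) = 0.1254 × 39.2 × 0.8345 = 4.101 mg/L.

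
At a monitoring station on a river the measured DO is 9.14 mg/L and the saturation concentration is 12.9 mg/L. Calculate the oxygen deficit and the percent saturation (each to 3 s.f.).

D = C_s − C = 12.9 − 9.14 = 3.76 mg/L.
% saturation = 9.14/12.9 × 100 = 70.9 %.

D ≈ 3.76 mg/L; 70.9 % saturation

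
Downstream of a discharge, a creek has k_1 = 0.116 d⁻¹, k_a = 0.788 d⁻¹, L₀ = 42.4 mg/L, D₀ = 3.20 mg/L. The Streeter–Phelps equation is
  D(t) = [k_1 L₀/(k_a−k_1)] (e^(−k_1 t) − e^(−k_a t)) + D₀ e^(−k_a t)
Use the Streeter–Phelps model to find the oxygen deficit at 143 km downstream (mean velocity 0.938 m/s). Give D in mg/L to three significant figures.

D ≈ 4.94 mg/L

Travel time t = x/v = 143 km / (0.938 m/s) = 143000 m / 0.938 m/s = 152500 s = 1.764 d.
k_1 L₀/(k_a−k_1) = 0.116×42.4/(0.788−0.116) = 4.918/0.6720 = 7.319 mg/L.
e^(−k_1 t) = e^(−0.116×1.764) = 0.8149; e^(−k_a t) = e^(−0.788×1.764) = 0.2490.
D = 7.319 × (0.8149 − 0.2490) + 3.20 × 0.2490 = 4.142 + 0.7967 = 4.939 mg/L.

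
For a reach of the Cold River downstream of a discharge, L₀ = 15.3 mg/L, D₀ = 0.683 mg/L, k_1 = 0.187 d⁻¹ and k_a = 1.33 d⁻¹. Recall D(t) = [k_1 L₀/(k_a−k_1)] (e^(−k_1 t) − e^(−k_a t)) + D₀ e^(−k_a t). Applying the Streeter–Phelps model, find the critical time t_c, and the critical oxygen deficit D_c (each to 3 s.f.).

t_c ≈ 1.44 d; D_c ≈ 1.64 mg/L

With k_a/k_1 = 7.112 and 1 − D₀(k_a−k_1)/(k_1 L₀) = 0.7271,
t_c = ln(7.112 × 0.7271) / (1.33 − 0.187) = ln(5.172) / 1.143 = 1.643/1.143 = 1.438 d.
L(t_c) = L₀ e^(−k_1 t_c) = 15.3 × 0.7643 = 11.69 mg/L, and at the critical point k_a D_c = k_1 L, so D_c = (0.187/1.33) × 11.69 = 1.644 mg/L.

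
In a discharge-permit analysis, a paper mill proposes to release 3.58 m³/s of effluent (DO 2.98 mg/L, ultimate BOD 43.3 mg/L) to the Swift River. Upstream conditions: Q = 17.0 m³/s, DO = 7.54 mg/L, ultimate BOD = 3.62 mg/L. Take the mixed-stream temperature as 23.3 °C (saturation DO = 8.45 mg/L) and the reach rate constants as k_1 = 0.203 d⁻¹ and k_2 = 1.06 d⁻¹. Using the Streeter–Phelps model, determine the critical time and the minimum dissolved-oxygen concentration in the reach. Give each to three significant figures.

Mixed DO = (17.0×7.54 + 3.58×2.98)/(17.0+3.58) = 138.8/20.58 = 6.747 mg/L.
Mixed L₀ = (17.0×3.62 + 3.58×43.3)/(20.58) = 216.6/20.58 = 10.52 mg/L.
Initial deficit D₀ = C_s − DO₀ = 8.45 − 6.747 = 1.703 mg/L.
t_c = (1/0.8570) ln[(1.06/0.203)(1 − 1.703×0.8570/(0.203×10.52))] = 1.167 × ln(1.653) = 0.5868 d.
D_c = (0.203/1.06) × 10.52 × e^(−0.203×0.5868) = 0.1915 × 10.52 × 0.8877 = 1.789 mg/L.
Minimum DO = 8.45 − 1.789 = 6.661 mg/L.

t_c ≈ 0.587 d; minimum DO ≈ 6.66 mg/L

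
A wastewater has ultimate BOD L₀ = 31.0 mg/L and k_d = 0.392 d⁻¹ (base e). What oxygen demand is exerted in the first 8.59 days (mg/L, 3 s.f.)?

y_t = L₀(1 − e^(−k_d t)) = 31.0 × (1 − e^(−0.392×8.59))
= 31.0 × (1 − 0.03448) = 31.0 × 0.9655 = 29.93 mg/L.

y ≈ 29.9 mg/L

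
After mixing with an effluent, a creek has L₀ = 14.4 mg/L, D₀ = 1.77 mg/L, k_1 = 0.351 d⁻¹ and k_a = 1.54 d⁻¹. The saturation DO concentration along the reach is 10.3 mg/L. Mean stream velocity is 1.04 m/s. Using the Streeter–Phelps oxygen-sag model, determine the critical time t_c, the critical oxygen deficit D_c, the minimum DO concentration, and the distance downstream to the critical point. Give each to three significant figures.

t_c ≈ 0.791 d; D_c ≈ 2.49 mg/L; min DO ≈ 7.81 mg/L; x_c ≈ 71.1 km

t_c = [1/(k_a−k_1)] ln[(k_a/k_1)(1 − D₀(k_a−k_1)/(k_1 L₀))]
= [1/(1.54−0.351)] ln[(1.54/0.351)(1 − 1.77×1.189/(0.351×14.4))]
= (1/1.189) ln[4.387 × 0.5836] = 0.8410 × ln(2.561) = 0.8410 × 0.9403 = 0.7908 d.
L(t_c) = L₀ e^(−k_1 t_c) = 14.4 × 0.7576 = 10.91 mg/L, and at the critical point k_a D_c = k_1 L, so D_c = (0.351/1.54) × 10.91 = 2.487 mg/L.
Minimum DO = C_s − D_c = 10.3 − 2.487 = 7.813 mg/L.
x_c = v t_c = 1.04 m/s × 0.7908 d × 86400 s/d = 71060 m ≈ 71.1 km.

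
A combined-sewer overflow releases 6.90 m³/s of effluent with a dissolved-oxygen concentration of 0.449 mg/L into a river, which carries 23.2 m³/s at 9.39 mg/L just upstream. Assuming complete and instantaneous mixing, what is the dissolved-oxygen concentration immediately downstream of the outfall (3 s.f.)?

7.34 mg/L

Flow-weighted mixing: C = (Q_r C_r + Q_w C_w)/(Q_r + Q_w)
= (23.2×9.39 + 6.90×0.449)/(23.2 + 6.90) = 220.9/30.10 = 7.340 mg/L.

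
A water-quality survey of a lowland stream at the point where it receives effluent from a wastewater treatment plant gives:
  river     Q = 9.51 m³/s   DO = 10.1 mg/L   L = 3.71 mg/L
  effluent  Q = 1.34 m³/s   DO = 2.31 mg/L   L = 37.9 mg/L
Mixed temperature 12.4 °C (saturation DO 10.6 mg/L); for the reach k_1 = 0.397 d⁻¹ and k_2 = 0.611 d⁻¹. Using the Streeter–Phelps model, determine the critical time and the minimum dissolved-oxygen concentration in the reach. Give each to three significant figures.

Mixed DO = (9.51×10.1 + 1.34×2.31)/(9.51+1.34) = 99.15/10.85 = 9.138 mg/L.
Mixed L₀ = (9.51×3.71 + 1.34×37.9)/(10.85) = 86.07/10.85 = 7.933 mg/L.
Initial deficit D₀ = C_s − DO₀ = 10.6 − 9.138 = 1.462 mg/L.
t_c = (1/0.2140) ln[(0.611/0.397)(1 − 1.462×0.2140/(0.397×7.933))] = 4.673 × ln(1.386) = 1.526 d.
D_c = (0.397/0.611) × 7.933 × e^(−0.397×1.526) = 0.6498 × 7.933 × 0.5457 = 2.813 mg/L.
Minimum DO = 10.6 − 2.813 = 7.787 mg/L.

t_c ≈ 1.53 d; minimum DO ≈ 7.79 mg/L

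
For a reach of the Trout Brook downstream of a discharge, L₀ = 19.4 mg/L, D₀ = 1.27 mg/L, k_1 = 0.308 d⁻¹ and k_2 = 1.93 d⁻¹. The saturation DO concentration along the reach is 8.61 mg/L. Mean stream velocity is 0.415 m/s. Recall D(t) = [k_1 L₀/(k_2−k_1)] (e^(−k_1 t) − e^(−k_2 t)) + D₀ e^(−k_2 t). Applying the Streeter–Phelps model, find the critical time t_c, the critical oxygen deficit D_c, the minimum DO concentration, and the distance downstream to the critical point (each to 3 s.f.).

t_c ≈ 0.871 d; D_c ≈ 2.37 mg/L; min DO ≈ 6.24 mg/L; x_c ≈ 31.2 km

With k_2/k_1 = 6.266 and 1 − D₀(k_2−k_1)/(k_1 L₀) = 0.6553,
t_c = ln(6.266 × 0.6553) / (1.93 − 0.308) = ln(4.106) / 1.622 = 1.412/1.622 = 0.8708 d.
L(t_c) = L₀ e^(−k_1 t_c) = 19.4 × 0.7647 = 14.84 mg/L, and at the critical point k_2 D_c = k_1 L, so D_c = (0.308/1.93) × 14.84 = 2.368 mg/L.
Minimum DO = C_s − D_c = 8.61 − 2.368 = 6.242 mg/L.
x_c = v t_c = 0.415 m/s × 0.8708 d × 86400 s/d = 31220 m ≈ 31.2 km.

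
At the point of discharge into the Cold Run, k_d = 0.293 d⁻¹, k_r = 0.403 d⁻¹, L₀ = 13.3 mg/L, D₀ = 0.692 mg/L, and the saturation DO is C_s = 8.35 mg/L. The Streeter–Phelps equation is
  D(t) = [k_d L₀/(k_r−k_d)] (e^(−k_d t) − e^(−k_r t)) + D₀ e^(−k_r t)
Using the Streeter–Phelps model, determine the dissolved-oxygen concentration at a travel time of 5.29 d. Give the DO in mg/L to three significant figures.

k_d L₀/(k_r−k_d) = 0.293×13.3/(0.403−0.293) = 3.897/0.1100 = 35.43 mg/L.
e^(−k_d t) = e^(−0.293×5.290) = 0.2123; e^(−k_r t) = e^(−0.403×5.290) = 0.1186.
D = 35.43 × (0.2123 − 0.1186) + 0.692 × 0.1186 = 3.317 + 0.08208 = 3.399 mg/L.
DO = C_s − D = 8.35 − 3.399 = 4.951 mg/L.

DO ≈ 4.95 mg/L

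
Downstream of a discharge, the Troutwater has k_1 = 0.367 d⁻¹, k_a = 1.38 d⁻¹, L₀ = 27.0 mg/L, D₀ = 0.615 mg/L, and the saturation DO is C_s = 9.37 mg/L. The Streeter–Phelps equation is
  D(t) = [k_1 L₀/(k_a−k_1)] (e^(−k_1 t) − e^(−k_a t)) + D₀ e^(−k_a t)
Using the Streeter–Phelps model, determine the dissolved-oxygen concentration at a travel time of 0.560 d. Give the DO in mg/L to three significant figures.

k_1 L₀/(k_a−k_1) = 0.367×27.0/(1.38−0.367) = 9.909/1.013 = 9.782 mg/L.
e^(−k_1 t) = e^(−0.367×0.5600) = 0.8142; e^(−k_a t) = e^(−1.38×0.5600) = 0.4617.
D = 9.782 × (0.8142 − 0.4617) + 0.615 × 0.4617 = 3.448 + 0.2840 = 3.732 mg/L.
DO = C_s − D = 9.37 − 3.732 = 5.638 mg/L.

DO ≈ 5.64 mg/L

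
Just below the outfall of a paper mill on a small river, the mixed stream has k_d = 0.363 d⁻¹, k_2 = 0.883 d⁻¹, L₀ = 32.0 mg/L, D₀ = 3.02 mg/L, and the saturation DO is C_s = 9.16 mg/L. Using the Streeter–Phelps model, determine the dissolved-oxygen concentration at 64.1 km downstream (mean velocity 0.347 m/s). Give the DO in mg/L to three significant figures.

DO ≈ 1.80 mg/L

Travel time t = x/v = 64.1 km / (0.347 m/s) = 64100 m / 0.347 m/s = 184700 s = 2.138 d.
k_d L₀/(k_2−k_d) = 0.363×32.0/(0.883−0.363) = 11.62/0.5200 = 22.34 mg/L.
e^(−k_d t) = e^(−0.363×2.138) = 0.4602; e^(−k_2 t) = e^(−0.883×2.138) = 0.1514.
D = 22.34 × (0.4602 − 0.1514) + 3.02 × 0.1514 = 6.898 + 0.4572 = 7.355 mg/L.
DO = C_s − D = 9.16 − 7.355 = 1.805 mg/L.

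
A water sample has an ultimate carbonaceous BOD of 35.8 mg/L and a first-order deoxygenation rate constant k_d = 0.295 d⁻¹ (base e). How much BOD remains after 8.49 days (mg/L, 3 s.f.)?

L ≈ 2.93 mg/L

L_t = L₀ e^(−k_d t) = 35.8 × e^(−0.295×8.49) = 35.8 × 0.08171 = 2.925 mg/L.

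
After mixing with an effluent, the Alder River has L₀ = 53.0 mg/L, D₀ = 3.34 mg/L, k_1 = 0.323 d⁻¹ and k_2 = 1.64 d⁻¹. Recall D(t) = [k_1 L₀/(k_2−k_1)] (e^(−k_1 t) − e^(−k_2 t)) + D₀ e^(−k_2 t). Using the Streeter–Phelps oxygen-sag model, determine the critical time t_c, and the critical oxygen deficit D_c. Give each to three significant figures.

t_c ≈ 1.01 d; D_c ≈ 7.54 mg/L

At the critical point dD/dt = 0, so k_1 L₀ e^(−k_1 t) = k_2 D. Substituting D(t) from the Streeter–Phelps equation and solving for t gives
t_c = ln[(k_2/k_1)(1 − D₀(k_2−k_1)/(k_1 L₀))] / (k_2−k_1).
Here k_2−k_1 = 1.317 d⁻¹ and 1 − D₀(k_2−k_1)/(k_1 L₀) = 1 − 3.34×1.317/(0.323×53.0) = 0.7430, so
t_c = ln(5.077 × 0.7430) / 1.317 = 1.328 / 1.317 = 1.008 d.
D_c = (k_1/k_2) L₀ e^(−k_1 t_c) = (0.323/1.64) × 53.0 × e^(−0.323×1.008) = 0.1970 × 53.0 × 0.7221 = 7.537 mg/L.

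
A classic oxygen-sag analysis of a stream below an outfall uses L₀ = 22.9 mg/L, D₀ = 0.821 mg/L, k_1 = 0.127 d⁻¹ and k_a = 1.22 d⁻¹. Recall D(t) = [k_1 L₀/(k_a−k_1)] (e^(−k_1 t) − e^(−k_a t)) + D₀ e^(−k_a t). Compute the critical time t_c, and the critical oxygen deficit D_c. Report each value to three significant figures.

t_c = [1/(k_a−k_1)] ln[(k_a/k_1)(1 − D₀(k_a−k_1)/(k_1 L₀))]
= [1/(1.22−0.127)] ln[(1.22/0.127)(1 − 0.821×1.093/(0.127×22.9))]
= (1/1.093) ln[9.606 × 0.6915] = 0.9149 × ln(6.642) = 0.9149 × 1.893 = 1.732 d.
L(t_c) = L₀ e^(−k_1 t_c) = 22.9 × 0.8025 = 18.38 mg/L, and at the critical point k_a D_c = k_1 L, so D_c = (0.127/1.22) × 18.38 = 1.913 mg/L.

t_c ≈ 1.73 d; D_c ≈ 1.91 mg/L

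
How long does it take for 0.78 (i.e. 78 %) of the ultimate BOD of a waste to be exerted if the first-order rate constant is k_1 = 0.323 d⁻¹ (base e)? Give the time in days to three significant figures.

y/L₀ = 1 − e^(−k_1 t) = 0.78 ⇒ e^(−k_1 t) = 0.220
t = −ln(0.220) / 0.323 = 1.514 / 0.323 = 4.688 d.

t ≈ 4.69 d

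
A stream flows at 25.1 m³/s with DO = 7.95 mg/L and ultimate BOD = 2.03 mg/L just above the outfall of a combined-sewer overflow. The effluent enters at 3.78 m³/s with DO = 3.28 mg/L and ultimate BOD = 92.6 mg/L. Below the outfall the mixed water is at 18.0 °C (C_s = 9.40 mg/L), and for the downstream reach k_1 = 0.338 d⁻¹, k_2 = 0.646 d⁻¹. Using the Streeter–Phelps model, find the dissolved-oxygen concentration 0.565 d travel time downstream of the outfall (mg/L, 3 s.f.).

Mixed DO = (25.1×7.95 + 3.78×3.28)/(25.1+3.78) = 211.9/28.88 = 7.339 mg/L.
Mixed L₀ = (25.1×2.03 + 3.78×92.6)/(28.88) = 401.0/28.88 = 13.88 mg/L.
Initial deficit D₀ = C_s − DO₀ = 9.40 − 7.339 = 2.061 mg/L.
D(0.565) = [0.338×13.88/(0.646−0.338)](e^(−0.338×0.565) − e^(−0.646×0.565)) + 2.061 e^(−0.646×0.565)
= 15.24 × (0.8262 − 0.6942) + 2.061 × 0.6942 = 3.441 mg/L.
DO = 9.40 − 3.441 = 5.959 mg/L.

DO ≈ 5.96 mg/L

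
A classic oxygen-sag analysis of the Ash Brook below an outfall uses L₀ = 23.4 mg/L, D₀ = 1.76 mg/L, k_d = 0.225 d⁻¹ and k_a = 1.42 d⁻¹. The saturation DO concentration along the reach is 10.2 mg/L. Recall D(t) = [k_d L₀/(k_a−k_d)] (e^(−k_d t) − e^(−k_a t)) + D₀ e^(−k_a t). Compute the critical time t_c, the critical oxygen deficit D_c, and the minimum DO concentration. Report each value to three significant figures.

t_c ≈ 1.11 d; D_c ≈ 2.89 mg/L; min DO ≈ 7.31 mg/L

t_c = [1/(k_a−k_d)] ln[(k_a/k_d)(1 − D₀(k_a−k_d)/(k_d L₀))]
= [1/(1.42−0.225)] ln[(1.42/0.225)(1 − 1.76×1.195/(0.225×23.4))]
= (1/1.195) ln[6.311 × 0.6005] = 0.8368 × ln(3.790) = 0.8368 × 1.332 = 1.115 d.
D_c = (k_d/k_a) L₀ e^(−k_d t_c) = (0.225/1.42) × 23.4 × e^(−0.225×1.115) = 0.1585 × 23.4 × 0.7781 = 2.885 mg/L.
Minimum DO = C_s − D_c = 10.2 − 2.885 = 7.315 mg/L.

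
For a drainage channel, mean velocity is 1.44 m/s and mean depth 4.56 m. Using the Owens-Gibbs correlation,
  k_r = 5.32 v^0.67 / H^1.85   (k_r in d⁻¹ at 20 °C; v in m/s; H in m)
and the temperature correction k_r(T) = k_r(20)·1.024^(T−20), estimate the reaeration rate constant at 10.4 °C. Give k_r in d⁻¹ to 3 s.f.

k_r ≈ 0.327 d⁻¹

k_r(20) = 5.32 × 1.44^0.67 / 4.56^1.85 = 5.32 × 1.277 / 16.56 = 0.4101 d⁻¹.
k_r(10.4) = 0.4101 × 1.024^(10.4−20) = 0.4101 × 0.7964 = 0.3266 d⁻¹.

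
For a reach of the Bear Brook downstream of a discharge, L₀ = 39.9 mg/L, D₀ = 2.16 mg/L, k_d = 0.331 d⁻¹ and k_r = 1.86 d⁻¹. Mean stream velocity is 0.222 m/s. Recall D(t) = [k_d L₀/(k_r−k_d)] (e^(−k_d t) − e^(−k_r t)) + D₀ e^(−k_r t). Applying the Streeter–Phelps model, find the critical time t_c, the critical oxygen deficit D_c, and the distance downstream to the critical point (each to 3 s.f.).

t_c = [1/(k_r−k_d)] ln[(k_r/k_d)(1 − D₀(k_r−k_d)/(k_d L₀))]
= [1/(1.86−0.331)] ln[(1.86/0.331)(1 − 2.16×1.529/(0.331×39.9))]
= (1/1.529) ln[5.619 × 0.7499] = 0.6540 × ln(4.214) = 0.6540 × 1.438 = 0.9408 d.
L(t_c) = L₀ e^(−k_d t_c) = 39.9 × 0.7324 = 29.22 mg/L, and at the critical point k_r D_c = k_d L, so D_c = (0.331/1.86) × 29.22 = 5.201 mg/L.
x_c = v t_c = 0.222 m/s × 0.9408 d × 86400 s/d = 18040 m ≈ 18.0 km.

t_c ≈ 0.941 d; D_c ≈ 5.20 mg/L; x_c ≈ 18.0 km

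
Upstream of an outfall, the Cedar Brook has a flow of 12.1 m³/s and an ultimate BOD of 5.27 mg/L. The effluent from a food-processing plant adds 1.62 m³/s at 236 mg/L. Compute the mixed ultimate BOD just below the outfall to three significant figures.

Flow-weighted mixing: C = (Q_r C_r + Q_w C_w)/(Q_r + Q_w)
= (12.1×5.27 + 1.62×236)/(12.1 + 1.62) = 446.1/13.72 = 32.51 mg/L.

32.5 mg/L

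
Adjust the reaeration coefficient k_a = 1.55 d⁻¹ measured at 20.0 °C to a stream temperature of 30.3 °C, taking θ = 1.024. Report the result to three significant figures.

k_a(T₂) = k_a(T₁) · θ^(T₂−T₁) = 1.55 × 1.024^(30.3−20.0)
= 1.55 × 1.024^10.3 = 1.55 × 1.277 = 1.979 d⁻¹.

k_a ≈ 1.98 d⁻¹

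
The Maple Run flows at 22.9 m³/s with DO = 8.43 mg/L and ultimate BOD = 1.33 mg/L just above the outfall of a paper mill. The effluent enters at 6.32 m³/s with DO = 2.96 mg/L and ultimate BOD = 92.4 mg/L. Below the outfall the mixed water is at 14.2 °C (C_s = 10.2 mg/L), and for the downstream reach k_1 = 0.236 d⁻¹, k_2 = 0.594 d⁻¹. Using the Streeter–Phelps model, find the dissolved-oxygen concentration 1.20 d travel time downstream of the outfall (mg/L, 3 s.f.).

DO ≈ 5.11 mg/L

Mixed DO = (22.9×8.43 + 6.32×2.96)/(22.9+6.32) = 211.8/29.22 = 7.247 mg/L.
Mixed L₀ = (22.9×1.33 + 6.32×92.4)/(29.22) = 614.4/29.22 = 21.03 mg/L.
Initial deficit D₀ = C_s − DO₀ = 10.2 − 7.247 = 2.953 mg/L.
D(1.20) = [0.236×21.03/(0.594−0.236)](e^(−0.236×1.20) − e^(−0.594×1.20)) + 2.953 e^(−0.594×1.20)
= 13.86 × (0.7534 − 0.4903) + 2.953 × 0.4903 = 5.095 mg/L.
DO = 10.2 − 5.095 = 5.105 mg/L.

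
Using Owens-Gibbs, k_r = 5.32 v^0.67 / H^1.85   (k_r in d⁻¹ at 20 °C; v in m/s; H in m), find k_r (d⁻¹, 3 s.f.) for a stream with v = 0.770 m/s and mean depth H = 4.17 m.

k_r = 5.32 × 0.770^0.67 / 4.17^1.85 = 5.32 × 0.8394 / 14.04 = 0.3181 d⁻¹.

k_r ≈ 0.318 d⁻¹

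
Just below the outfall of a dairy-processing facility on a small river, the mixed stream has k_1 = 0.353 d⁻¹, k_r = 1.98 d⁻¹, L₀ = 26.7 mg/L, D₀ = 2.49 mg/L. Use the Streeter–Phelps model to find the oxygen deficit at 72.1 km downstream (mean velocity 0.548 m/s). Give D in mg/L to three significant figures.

Travel time t = x/v = 72.1 km / (0.548 m/s) = 72100 m / 0.548 m/s = 131600 s = 1.523 d.
k_1 L₀/(k_r−k_1) = 0.353×26.7/(1.98−0.353) = 9.425/1.627 = 5.793 mg/L.
e^(−k_1 t) = e^(−0.353×1.523) = 0.5842; e^(−k_r t) = e^(−1.98×1.523) = 0.04904.
D = 5.793 × (0.5842 − 0.04904) + 2.49 × 0.04904 = 3.100 + 0.1221 = 3.222 mg/L.

D ≈ 3.22 mg/L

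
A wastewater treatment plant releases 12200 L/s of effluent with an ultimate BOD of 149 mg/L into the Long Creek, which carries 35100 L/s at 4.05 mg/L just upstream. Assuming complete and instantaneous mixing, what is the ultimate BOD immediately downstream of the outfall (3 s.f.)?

Flow-weighted mixing: C = (Q_r C_r + Q_w C_w)/(Q_r + Q_w)
= (35100×4.05 + 12200×149)/(35100 + 12200) = 1.960×10^6/47300 = 41.44 mg/L.

41.4 mg/L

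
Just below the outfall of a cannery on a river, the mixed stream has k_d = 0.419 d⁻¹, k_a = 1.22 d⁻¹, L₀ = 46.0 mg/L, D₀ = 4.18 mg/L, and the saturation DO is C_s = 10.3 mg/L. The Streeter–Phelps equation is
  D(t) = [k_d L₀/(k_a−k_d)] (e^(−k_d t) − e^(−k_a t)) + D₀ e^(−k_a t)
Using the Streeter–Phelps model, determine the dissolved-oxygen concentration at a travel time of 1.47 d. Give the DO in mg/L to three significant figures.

DO ≈ 0.611 mg/L

k_d L₀/(k_a−k_d) = 0.419×46.0/(1.22−0.419) = 19.27/0.8010 = 24.06 mg/L.
e^(−k_d t) = e^(−0.419×1.470) = 0.5401; e^(−k_a t) = e^(−1.22×1.470) = 0.1664.
D = 24.06 × (0.5401 − 0.1664) + 4.18 × 0.1664 = 8.993 + 0.6955 = 9.689 mg/L.
DO = C_s − D = 10.3 − 9.689 = 0.6113 mg/L.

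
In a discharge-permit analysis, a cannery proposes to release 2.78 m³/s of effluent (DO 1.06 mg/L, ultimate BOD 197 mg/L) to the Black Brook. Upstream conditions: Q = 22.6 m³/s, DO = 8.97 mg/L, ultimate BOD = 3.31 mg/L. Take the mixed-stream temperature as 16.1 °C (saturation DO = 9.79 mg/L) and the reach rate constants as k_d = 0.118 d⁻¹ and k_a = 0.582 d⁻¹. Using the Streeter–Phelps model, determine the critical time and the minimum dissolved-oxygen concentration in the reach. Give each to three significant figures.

Mixed DO = (22.6×8.97 + 2.78×1.06)/(22.6+2.78) = 205.7/25.38 = 8.104 mg/L.
Mixed L₀ = (22.6×3.31 + 2.78×197)/(25.38) = 622.5/25.38 = 24.53 mg/L.
Initial deficit D₀ = C_s − DO₀ = 9.79 − 8.104 = 1.686 mg/L.
t_c = (1/0.4640) ln[(0.582/0.118)(1 − 1.686×0.4640/(0.118×24.53))] = 2.155 × ln(3.599) = 2.760 d.
D_c = (0.118/0.582) × 24.53 × e^(−0.118×2.760) = 0.2027 × 24.53 × 0.7221 = 3.590 mg/L.
Minimum DO = 9.79 − 3.590 = 6.200 mg/L.

t_c ≈ 2.76 d; minimum DO ≈ 6.20 mg/L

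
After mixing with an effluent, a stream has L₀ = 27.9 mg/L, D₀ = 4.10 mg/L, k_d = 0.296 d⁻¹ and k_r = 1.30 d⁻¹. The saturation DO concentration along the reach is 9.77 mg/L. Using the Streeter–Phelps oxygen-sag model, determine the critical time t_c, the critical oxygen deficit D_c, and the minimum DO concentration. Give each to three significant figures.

t_c ≈ 0.787 d; D_c ≈ 5.03 mg/L; min DO ≈ 4.74 mg/L

At the critical point dD/dt = 0, so k_d L₀ e^(−k_d t) = k_r D. Substituting D(t) from the Streeter–Phelps equation and solving for t gives
t_c = ln[(k_r/k_d)(1 − D₀(k_r−k_d)/(k_d L₀))] / (k_r−k_d).
Here k_r−k_d = 1.004 d⁻¹ and 1 − D₀(k_r−k_d)/(k_d L₀) = 1 − 4.10×1.004/(0.296×27.9) = 0.5015, so
t_c = ln(4.392 × 0.5015) / 1.004 = 0.7897 / 1.004 = 0.7866 d.
L(t_c) = L₀ e^(−k_d t_c) = 27.9 × 0.7923 = 22.11 mg/L, and at the critical point k_r D_c = k_d L, so D_c = (0.296/1.30) × 22.11 = 5.033 mg/L.
Minimum DO = C_s − D_c = 9.77 − 5.033 = 4.737 mg/L.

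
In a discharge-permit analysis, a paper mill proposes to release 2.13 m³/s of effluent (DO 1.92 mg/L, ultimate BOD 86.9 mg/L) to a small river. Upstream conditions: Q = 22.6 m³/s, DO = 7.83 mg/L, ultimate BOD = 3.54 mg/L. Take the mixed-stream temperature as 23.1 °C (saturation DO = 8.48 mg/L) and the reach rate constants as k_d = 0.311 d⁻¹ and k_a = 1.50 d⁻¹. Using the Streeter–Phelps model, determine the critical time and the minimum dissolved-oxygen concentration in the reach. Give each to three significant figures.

t_c ≈ 0.875 d; minimum DO ≈ 6.79 mg/L

Mixed DO = (22.6×7.83 + 2.13×1.92)/(22.6+2.13) = 181.0/24.73 = 7.321 mg/L.
Mixed L₀ = (22.6×3.54 + 2.13×86.9)/(24.73) = 265.1/24.73 = 10.72 mg/L.
Initial deficit D₀ = C_s − DO₀ = 8.48 − 7.321 = 1.159 mg/L.
t_c = (1/1.189) ln[(1.50/0.311)(1 − 1.159×1.189/(0.311×10.72))] = 0.8410 × ln(2.829) = 0.8748 d.
D_c = (0.311/1.50) × 10.72 × e^(−0.311×0.8748) = 0.2073 × 10.72 × 0.7618 = 1.693 mg/L.
Minimum DO = 8.48 − 1.693 = 6.787 mg/L.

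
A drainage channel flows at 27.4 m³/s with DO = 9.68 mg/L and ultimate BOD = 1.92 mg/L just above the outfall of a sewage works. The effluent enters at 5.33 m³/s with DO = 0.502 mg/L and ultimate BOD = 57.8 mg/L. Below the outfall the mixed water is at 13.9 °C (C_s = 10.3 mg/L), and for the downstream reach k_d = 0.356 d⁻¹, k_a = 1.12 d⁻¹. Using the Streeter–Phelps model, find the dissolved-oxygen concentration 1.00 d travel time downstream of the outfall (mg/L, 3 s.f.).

Mixed DO = (27.4×9.68 + 5.33×0.502)/(27.4+5.33) = 267.9/32.73 = 8.185 mg/L.
Mixed L₀ = (27.4×1.92 + 5.33×57.8)/(32.73) = 360.7/32.73 = 11.02 mg/L.
Initial deficit D₀ = C_s − DO₀ = 10.3 − 8.185 = 2.115 mg/L.
D(1.00) = [0.356×11.02/(1.12−0.356)](e^(−0.356×1.00) − e^(−1.12×1.00)) + 2.115 e^(−1.12×1.00)
= 5.135 × (0.7005 − 0.3263) + 2.115 × 0.3263 = 2.611 mg/L.
DO = 10.3 − 2.611 = 7.689 mg/L.

DO ≈ 7.69 mg/L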